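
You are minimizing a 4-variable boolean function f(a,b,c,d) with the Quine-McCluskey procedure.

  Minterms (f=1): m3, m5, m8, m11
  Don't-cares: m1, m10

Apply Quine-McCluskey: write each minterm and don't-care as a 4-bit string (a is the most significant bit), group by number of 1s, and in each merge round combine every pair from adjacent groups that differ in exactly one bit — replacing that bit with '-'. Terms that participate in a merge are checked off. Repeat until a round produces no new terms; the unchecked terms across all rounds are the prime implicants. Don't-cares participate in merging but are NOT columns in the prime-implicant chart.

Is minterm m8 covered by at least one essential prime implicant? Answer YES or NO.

[col 0] 0001*, 0011*, 0101*, 1000*, 1010*, 1011*
[col 1] -011, 0-01, 00-1, 10-0, 101-
Prime implicants: -011, 0-01, 00-1, 10-0, 101-
PI chart (minterm → PIs covering it):
  3 | -011,00-1
  5 | 0-01  (sole → essential)
  8 | 10-0  (sole → essential)
  11 | -011,101-
Essential prime implicants: 0-01, 10-0

YES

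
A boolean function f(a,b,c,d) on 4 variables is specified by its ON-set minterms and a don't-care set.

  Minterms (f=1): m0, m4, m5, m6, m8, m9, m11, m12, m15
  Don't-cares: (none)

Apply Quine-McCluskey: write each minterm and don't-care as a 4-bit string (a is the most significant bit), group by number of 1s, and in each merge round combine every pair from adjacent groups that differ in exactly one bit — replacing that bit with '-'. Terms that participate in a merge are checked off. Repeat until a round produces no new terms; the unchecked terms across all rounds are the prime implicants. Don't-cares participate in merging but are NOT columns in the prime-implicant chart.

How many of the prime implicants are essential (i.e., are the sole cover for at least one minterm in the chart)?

Round 0: 0000✓ 0100✓ 0101✓ 0110✓ 1000✓ 1001✓ 1011✓ 1100✓ 1111✓
Round 1: -000✓ -100✓ 0-00✓ 01-0 010- 1-00✓ 1-11 10-1 100-
Round 2: --00
PIs = {--00, 01-0, 010-, 1-11, 10-1, 100-}
Coverage chart:
  m0: --00 ←essential
  m4: --00,01-0,010-
  m5: 010- ←essential
  m6: 01-0 ←essential
  m8: --00,100-
  m9: 10-1,100-
  m11: 1-11,10-1
  m12: --00 ←essential
  m15: 1-11 ←essential
Essential: --00, 01-0, 010-, 1-11

4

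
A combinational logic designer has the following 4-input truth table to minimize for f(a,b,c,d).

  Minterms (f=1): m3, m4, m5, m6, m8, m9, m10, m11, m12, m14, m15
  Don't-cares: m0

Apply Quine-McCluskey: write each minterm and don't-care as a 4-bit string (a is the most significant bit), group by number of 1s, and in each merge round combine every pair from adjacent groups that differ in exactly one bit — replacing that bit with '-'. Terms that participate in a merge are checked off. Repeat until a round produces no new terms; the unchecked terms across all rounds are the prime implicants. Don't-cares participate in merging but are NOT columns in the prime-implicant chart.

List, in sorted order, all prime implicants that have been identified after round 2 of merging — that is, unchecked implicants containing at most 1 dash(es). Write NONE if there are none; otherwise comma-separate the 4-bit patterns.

size-2^0 implicants → 0000(✓)  0011(✓)  0100(✓)  0101(✓)  0110(✓)  1000(✓)  1001(✓)  1010(✓)  1011(✓)  1100(✓)  1110(✓)  1111(✓)
size-2^1 implicants → -000(✓)  -011  -100(✓)  -110(✓)  0-00(✓)  01-0(✓)  010-  1-00(✓)  1-10(✓)  1-11(✓)  10-0(✓)  10-1(✓)  100-(✓)  101-(✓)  11-0(✓)  111-(✓)
size-2^2 implicants → --00  -1-0  1--0  1-1-  10--
Unchecked terms (primes): --00, -011, -1-0, 010-, 1--0, 1-1-, 10--

-011, 010-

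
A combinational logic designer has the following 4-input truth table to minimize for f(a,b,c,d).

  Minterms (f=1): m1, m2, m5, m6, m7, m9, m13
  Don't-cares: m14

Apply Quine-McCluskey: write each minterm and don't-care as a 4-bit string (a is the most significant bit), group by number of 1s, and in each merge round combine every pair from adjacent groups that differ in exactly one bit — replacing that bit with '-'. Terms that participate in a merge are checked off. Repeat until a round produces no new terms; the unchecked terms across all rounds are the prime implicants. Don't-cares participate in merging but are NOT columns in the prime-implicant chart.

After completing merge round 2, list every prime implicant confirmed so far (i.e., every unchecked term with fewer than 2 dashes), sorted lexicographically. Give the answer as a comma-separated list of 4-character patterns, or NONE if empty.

Round 0: 0001✓ 0010✓ 0101✓ 0110✓ 0111✓ 1001✓ 1101✓ 1110✓
Round 1: -001✓ -101✓ -110 0-01✓ 0-10 01-1 011- 1-01✓
Round 2: --01
PIs = {--01, -110, 0-10, 01-1, 011-}

-110, 0-10, 01-1, 011-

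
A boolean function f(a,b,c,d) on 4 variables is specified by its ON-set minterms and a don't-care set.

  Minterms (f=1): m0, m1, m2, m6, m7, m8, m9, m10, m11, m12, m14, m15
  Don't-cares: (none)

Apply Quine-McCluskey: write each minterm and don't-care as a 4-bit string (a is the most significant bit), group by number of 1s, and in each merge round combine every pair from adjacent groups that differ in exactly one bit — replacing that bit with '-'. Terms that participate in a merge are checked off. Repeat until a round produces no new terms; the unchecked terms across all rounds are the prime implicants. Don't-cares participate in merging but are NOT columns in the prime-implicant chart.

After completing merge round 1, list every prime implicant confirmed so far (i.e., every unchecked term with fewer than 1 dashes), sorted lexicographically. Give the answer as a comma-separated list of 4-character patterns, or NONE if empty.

size-2^0 implicants → 0000(✓)  0001(✓)  0010(✓)  0110(✓)  0111(✓)  1000(✓)  1001(✓)  1010(✓)  1011(✓)  1100(✓)  1110(✓)  1111(✓)
size-2^1 implicants → -000(✓)  -001(✓)  -010(✓)  -110(✓)  -111(✓)  0-10(✓)  00-0(✓)  000-(✓)  011-(✓)  1-00(✓)  1-10(✓)  1-11(✓)  10-0(✓)  10-1(✓)  100-(✓)  101-(✓)  11-0(✓)  111-(✓)
size-2^2 implicants → --10  -0-0  -00-  -11-  1--0  1-1-  10--
Unchecked terms (primes): --10, -0-0, -00-, -11-, 1--0, 1-1-, 10--

NONE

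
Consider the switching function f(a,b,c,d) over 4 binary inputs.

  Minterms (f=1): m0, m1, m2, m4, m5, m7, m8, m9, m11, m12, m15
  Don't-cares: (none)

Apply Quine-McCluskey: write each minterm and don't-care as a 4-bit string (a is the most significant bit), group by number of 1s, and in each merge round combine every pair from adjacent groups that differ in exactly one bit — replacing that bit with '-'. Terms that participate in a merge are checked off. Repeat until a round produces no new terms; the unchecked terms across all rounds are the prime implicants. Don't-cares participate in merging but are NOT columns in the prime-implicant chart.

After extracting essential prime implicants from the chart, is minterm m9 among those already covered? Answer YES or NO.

NO

Round 0: 0000✓ 0001✓ 0010✓ 0100✓ 0101✓ 0111✓ 1000✓ 1001✓ 1011✓ 1100✓ 1111✓
Round 1: -000✓ -001✓ -100✓ -111 0-00✓ 0-01✓ 00-0 000-✓ 01-1 010-✓ 1-00✓ 1-11 10-1 100-✓
Round 2: --00 -00- 0-0-
PIs = {--00, -00-, -111, 0-0-, 00-0, 01-1, 1-11, 10-1}
Coverage chart:
  m0: --00,-00-,0-0-,00-0
  m1: -00-,0-0-
  m2: 00-0 ←essential
  m4: --00,0-0-
  m5: 0-0-,01-1
  m7: -111,01-1
  m8: --00,-00-
  m9: -00-,10-1
  m11: 1-11,10-1
  m12: --00 ←essential
  m15: -111,1-11
Essential: --00, 00-0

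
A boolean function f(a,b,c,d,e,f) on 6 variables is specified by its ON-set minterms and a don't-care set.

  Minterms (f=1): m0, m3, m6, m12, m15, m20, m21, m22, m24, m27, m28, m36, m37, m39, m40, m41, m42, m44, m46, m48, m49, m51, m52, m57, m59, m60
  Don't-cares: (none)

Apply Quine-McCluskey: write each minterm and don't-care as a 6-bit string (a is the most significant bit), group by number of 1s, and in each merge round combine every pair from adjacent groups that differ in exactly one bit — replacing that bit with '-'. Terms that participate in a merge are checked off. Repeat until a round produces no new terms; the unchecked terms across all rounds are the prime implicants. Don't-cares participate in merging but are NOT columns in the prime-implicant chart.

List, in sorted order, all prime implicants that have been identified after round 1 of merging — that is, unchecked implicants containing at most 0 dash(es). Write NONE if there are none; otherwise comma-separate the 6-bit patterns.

000000, 000011, 001111

size-2^0 implicants → 000000  000011  000110(✓)  001100(✓)  001111  010100(✓)  010101(✓)  010110(✓)  011000(✓)  011011(✓)  011100(✓)  100100(✓)  100101(✓)  100111(✓)  101000(✓)  101001(✓)  101010(✓)  101100(✓)  101110(✓)  110000(✓)  110001(✓)  110011(✓)  110100(✓)  111001(✓)  111011(✓)  111100(✓)
size-2^1 implicants → -01100(✓)  -10100(✓)  -11011  -11100(✓)  0-0110  0-1100(✓)  01-100(✓)  0101-0  01010-  011-00  1-0100(✓)  1-1001  1-1100(✓)  10-100(✓)  1001-1  10010-  101-00(✓)  101-10(✓)  1010-0(✓)  10100-  1011-0(✓)  11-001(✓)  11-011(✓)  11-100(✓)  110-00  1100-1(✓)  11000-  1110-1(✓)
size-2^2 implicants → --1100  -1-100  1--100  101--0  11-0-1
Unchecked terms (primes): --1100, -1-100, -11011, 0-0110, 000000, 000011, 001111, 0101-0, 01010-, 011-00, 1--100, 1-1001, 1001-1, 10010-, 101--0, 10100-, 11-0-1, 110-00, 11000-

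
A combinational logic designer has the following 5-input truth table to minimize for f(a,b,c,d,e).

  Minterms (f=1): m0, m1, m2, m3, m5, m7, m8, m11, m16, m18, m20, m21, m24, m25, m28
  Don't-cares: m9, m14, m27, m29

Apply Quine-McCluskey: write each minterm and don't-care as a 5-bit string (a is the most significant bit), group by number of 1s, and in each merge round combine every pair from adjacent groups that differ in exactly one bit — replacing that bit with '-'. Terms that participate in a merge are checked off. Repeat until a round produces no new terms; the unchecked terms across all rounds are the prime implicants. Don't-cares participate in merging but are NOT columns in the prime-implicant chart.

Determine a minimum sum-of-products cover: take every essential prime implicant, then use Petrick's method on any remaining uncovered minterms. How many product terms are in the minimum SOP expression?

5

size-2^0 implicants → 00000(✓)  00001(✓)  00010(✓)  00011(✓)  00101(✓)  00111(✓)  01000(✓)  01001(✓)  01011(✓)  01110  10000(✓)  10010(✓)  10100(✓)  10101(✓)  11000(✓)  11001(✓)  11011(✓)  11100(✓)  11101(✓)
size-2^1 implicants → -0000(✓)  -0010(✓)  -0101  -1000(✓)  -1001(✓)  -1011(✓)  0-000(✓)  0-001(✓)  0-011(✓)  00-01(✓)  00-11(✓)  000-0(✓)  000-1(✓)  0000-(✓)  0001-(✓)  001-1(✓)  010-1(✓)  0100-(✓)  1-000(✓)  1-100(✓)  1-101(✓)  10-00(✓)  100-0(✓)  1010-(✓)  11-00(✓)  11-01(✓)  110-1(✓)  1100-(✓)  1110-(✓)
size-2^2 implicants → --000  -00-0  -10-1  -100-  0-0-1  0-00-  00--1  000--  1--00  1-10-  11-0-
Unchecked terms (primes): --000, -00-0, -0101, -10-1, -100-, 0-0-1, 0-00-, 00--1, 000--, 01110, 1--00, 1-10-, 11-0-
Minterm coverage:
  m0 ⊆ --000,-00-0,0-00-,000--
  m1 ⊆ 0-0-1,0-00-,00--1,000--
  m2 ⊆ -00-0,000--
  m3 ⊆ 0-0-1,00--1,000--
  m5 ⊆ -0101,00--1
  m7 ⊆ 00--1 [E]
  m8 ⊆ --000,-100-,0-00-
  m11 ⊆ -10-1,0-0-1
  m16 ⊆ --000,-00-0,1--00
  m18 ⊆ -00-0 [E]
  m20 ⊆ 1--00,1-10-
  m21 ⊆ -0101,1-10-
  m24 ⊆ --000,-100-,1--00,11-0-
  m25 ⊆ -10-1,-100-,11-0-
  m28 ⊆ 1--00,1-10-,11-0-
E = {-00-0, 00--1}
Petrick residual → --000, -10-1, 1-10-
Cover = c'd'e' + b'c'e' + bc'e + a'b'e + acd'  |cover|=5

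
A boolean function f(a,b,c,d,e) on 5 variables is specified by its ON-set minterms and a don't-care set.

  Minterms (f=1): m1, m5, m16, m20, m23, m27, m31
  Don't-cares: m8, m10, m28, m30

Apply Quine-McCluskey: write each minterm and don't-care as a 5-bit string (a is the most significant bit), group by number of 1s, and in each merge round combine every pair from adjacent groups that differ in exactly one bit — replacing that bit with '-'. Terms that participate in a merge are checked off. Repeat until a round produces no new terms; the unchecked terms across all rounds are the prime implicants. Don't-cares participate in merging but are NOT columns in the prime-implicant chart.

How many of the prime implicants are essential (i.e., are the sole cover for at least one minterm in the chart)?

size-2^0 implicants → 00001(✓)  00101(✓)  01000(✓)  01010(✓)  10000(✓)  10100(✓)  10111(✓)  11011(✓)  11100(✓)  11110(✓)  11111(✓)
size-2^1 implicants → 00-01  010-0  1-100  1-111  10-00  11-11  111-0  1111-
Unchecked terms (primes): 00-01, 010-0, 1-100, 1-111, 10-00, 11-11, 111-0, 1111-
Minterm coverage:
  m1 ⊆ 00-01 [E]
  m5 ⊆ 00-01 [E]
  m16 ⊆ 10-00 [E]
  m20 ⊆ 1-100,10-00
  m23 ⊆ 1-111 [E]
  m27 ⊆ 11-11 [E]
  m31 ⊆ 1-111,11-11,1111-
E = {00-01, 1-111, 10-00, 11-11}

4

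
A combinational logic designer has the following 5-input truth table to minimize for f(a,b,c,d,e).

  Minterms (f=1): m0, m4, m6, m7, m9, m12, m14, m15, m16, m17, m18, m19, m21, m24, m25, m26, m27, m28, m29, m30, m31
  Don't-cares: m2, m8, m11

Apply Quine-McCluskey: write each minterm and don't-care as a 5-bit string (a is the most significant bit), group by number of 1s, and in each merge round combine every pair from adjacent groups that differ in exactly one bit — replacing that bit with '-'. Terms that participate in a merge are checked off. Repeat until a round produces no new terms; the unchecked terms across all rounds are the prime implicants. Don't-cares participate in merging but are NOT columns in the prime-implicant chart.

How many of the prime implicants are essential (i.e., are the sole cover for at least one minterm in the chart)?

3

Round 0: 00000✓ 00010✓ 00100✓ 00110✓ 00111✓ 01000✓ 01001✓ 01011✓ 01100✓ 01110✓ 01111✓ 10000✓ 10001✓ 10010✓ 10011✓ 10101✓ 11000✓ 11001✓ 11010✓ 11011✓ 11100✓ 11101✓ 11110✓ 11111✓
Round 1: -0000✓ -0010✓ -1000✓ -1001✓ -1011✓ -1100✓ -1110✓ -1111✓ 0-000✓ 0-100✓ 0-110✓ 0-111✓ 00-00✓ 00-10✓ 000-0✓ 001-0✓ 0011-✓ 01-00✓ 01-11✓ 010-1✓ 0100-✓ 011-0✓ 0111-✓ 1-000✓ 1-001✓ 1-010✓ 1-011✓ 1-101✓ 10-01✓ 100-0✓ 100-1✓ 1000-✓ 1001-✓ 11-00✓ 11-01✓ 11-10✓ 11-11✓ 110-0✓ 110-1✓ 1100-✓ 1101-✓ 111-0✓ 111-1✓ 1110-✓ 1111-✓
Round 2: --000 -00-0 -1-00 -1-11 -10-1 -100- -11-0 -111- 0--00 0-1-0 0-11- 00--0 1--01 1-0-0✓ 1-0-1✓ 1-00-✓ 1-01-✓ 100--✓ 11--0✓ 11--1✓ 11-0-✓ 11-1-✓ 110--✓ 111--✓
Round 3: 1-0-- 11---
PIs = {--000, -00-0, -1-00, -1-11, -10-1, -100-, -11-0, -111-, 0--00, 0-1-0, 0-11-, 00--0, 1--01, 1-0--, 11---}
Coverage chart:
  m0: --000,-00-0,0--00,00--0
  m4: 0--00,0-1-0,00--0
  m6: 0-1-0,0-11-,00--0
  m7: 0-11- ←essential
  m9: -10-1,-100-
  m12: -1-00,-11-0,0--00,0-1-0
  m14: -11-0,-111-,0-1-0,0-11-
  m15: -1-11,-111-,0-11-
  m16: --000,-00-0,1-0--
  m17: 1--01,1-0--
  m18: -00-0,1-0--
  m19: 1-0-- ←essential
  m21: 1--01 ←essential
  m24: --000,-1-00,-100-,1-0--,11---
  m25: -10-1,-100-,1--01,1-0--,11---
  m26: 1-0--,11---
  m27: -1-11,-10-1,1-0--,11---
  m28: -1-00,-11-0,11---
  m29: 1--01,11---
  m30: -11-0,-111-,11---
  m31: -1-11,-111-,11---
Essential: 0-11-, 1--01, 1-0--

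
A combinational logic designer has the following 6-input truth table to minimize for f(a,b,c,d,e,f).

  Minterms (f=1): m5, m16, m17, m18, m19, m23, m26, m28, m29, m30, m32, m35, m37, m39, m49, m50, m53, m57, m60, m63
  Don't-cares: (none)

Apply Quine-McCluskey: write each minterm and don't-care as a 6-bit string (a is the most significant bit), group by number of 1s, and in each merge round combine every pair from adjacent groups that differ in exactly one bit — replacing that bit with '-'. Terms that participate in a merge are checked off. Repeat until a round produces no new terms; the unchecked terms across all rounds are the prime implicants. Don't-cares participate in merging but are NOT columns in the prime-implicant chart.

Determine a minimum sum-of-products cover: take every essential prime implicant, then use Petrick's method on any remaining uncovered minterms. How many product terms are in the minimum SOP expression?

12

size-2^0 implicants → 000101(✓)  010000(✓)  010001(✓)  010010(✓)  010011(✓)  010111(✓)  011010(✓)  011100(✓)  011101(✓)  011110(✓)  100000  100011(✓)  100101(✓)  100111(✓)  110001(✓)  110010(✓)  110101(✓)  111001(✓)  111100(✓)  111111
size-2^1 implicants → -00101  -10001  -10010  -11100  01-010  010-11  0100-0(✓)  0100-1(✓)  01000-(✓)  01001-(✓)  011-10  0111-0  01110-  1-0101  100-11  1001-1  11-001  110-01
size-2^2 implicants → 0100--
Unchecked terms (primes): -00101, -10001, -10010, -11100, 01-010, 010-11, 0100--, 011-10, 0111-0, 01110-, 1-0101, 100-11, 100000, 1001-1, 11-001, 110-01, 111111
Minterm coverage:
  m5 ⊆ -00101 [E]
  m16 ⊆ 0100-- [E]
  m17 ⊆ -10001,0100--
  m18 ⊆ -10010,01-010,0100--
  m19 ⊆ 010-11,0100--
  m23 ⊆ 010-11 [E]
  m26 ⊆ 01-010,011-10
  m28 ⊆ -11100,0111-0,01110-
  m29 ⊆ 01110- [E]
  m30 ⊆ 011-10,0111-0
  m32 ⊆ 100000 [E]
  m35 ⊆ 100-11 [E]
  m37 ⊆ -00101,1-0101,1001-1
  m39 ⊆ 100-11,1001-1
  m49 ⊆ -10001,11-001,110-01
  m50 ⊆ -10010 [E]
  m53 ⊆ 1-0101,110-01
  m57 ⊆ 11-001 [E]
  m60 ⊆ -11100 [E]
  m63 ⊆ 111111 [E]
E = {-00101, -10010, -11100, 010-11, 0100--, 01110-, 100-11, 100000, 11-001, 111111}
Petrick residual → 011-10, 1-0101
Cover = b'c'de'f + bc'd'ef' + bcde'f' + a'bc'ef + a'bc'd' + a'bcef' + a'bcde' + ac'de'f + ab'c'ef + ab'c'd'e'f' + abd'e'f + abcdef  |cover|=12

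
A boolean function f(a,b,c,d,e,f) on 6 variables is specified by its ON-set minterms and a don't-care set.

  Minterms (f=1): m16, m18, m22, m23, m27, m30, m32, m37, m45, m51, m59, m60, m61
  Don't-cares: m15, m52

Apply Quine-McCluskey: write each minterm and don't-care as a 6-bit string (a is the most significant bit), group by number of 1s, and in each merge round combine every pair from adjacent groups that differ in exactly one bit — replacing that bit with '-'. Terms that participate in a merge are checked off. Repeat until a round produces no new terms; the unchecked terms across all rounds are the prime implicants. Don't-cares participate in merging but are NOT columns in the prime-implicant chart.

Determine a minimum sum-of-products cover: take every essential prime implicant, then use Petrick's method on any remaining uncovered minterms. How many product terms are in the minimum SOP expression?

[col 0] 001111, 010000*, 010010*, 010110*, 010111*, 011011*, 011110*, 100000, 100101*, 101101*, 110011*, 110100*, 111011*, 111100*, 111101*
[col 1] -11011, 01-110, 010-10, 0100-0, 01011-, 1-1101, 10-101, 11-011, 11-100, 11110-
Prime implicants: -11011, 001111, 01-110, 010-10, 0100-0, 01011-, 1-1101, 10-101, 100000, 11-011, 11-100, 11110-
PI chart (minterm → PIs covering it):
  16 | 0100-0  (sole → essential)
  18 | 010-10,0100-0
  22 | 01-110,010-10,01011-
  23 | 01011-  (sole → essential)
  27 | -11011  (sole → essential)
  30 | 01-110  (sole → essential)
  32 | 100000  (sole → essential)
  37 | 10-101  (sole → essential)
  45 | 1-1101,10-101
  51 | 11-011  (sole → essential)
  59 | -11011,11-011
  60 | 11-100,11110-
  61 | 1-1101,11110-
Essential prime implicants: -11011, 01-110, 0100-0, 01011-, 10-101, 100000, 11-011
Petrick residual → 11110-
Minimum SOP uses 8 PIs: bcd'ef + a'bdef' + a'bc'd'f' + a'bc'de + ab'de'f + ab'c'd'e'f' + abd'ef + abcde'

8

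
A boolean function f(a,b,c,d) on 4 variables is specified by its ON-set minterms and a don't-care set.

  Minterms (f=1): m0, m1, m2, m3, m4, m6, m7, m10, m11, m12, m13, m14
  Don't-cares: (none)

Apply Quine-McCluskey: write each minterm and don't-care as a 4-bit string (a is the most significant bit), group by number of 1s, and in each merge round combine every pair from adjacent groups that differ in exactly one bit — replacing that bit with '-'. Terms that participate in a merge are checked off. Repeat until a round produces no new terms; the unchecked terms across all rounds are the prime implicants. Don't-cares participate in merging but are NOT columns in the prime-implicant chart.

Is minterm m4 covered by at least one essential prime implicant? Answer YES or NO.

NO

Round 0: 0000✓ 0001✓ 0010✓ 0011✓ 0100✓ 0110✓ 0111✓ 1010✓ 1011✓ 1100✓ 1101✓ 1110✓
Round 1: -010✓ -011✓ -100✓ -110✓ 0-00✓ 0-10✓ 0-11✓ 00-0✓ 00-1✓ 000-✓ 001-✓ 01-0✓ 011-✓ 1-10✓ 101-✓ 11-0✓ 110-
Round 2: --10 -01- -1-0 0--0 0-1- 00--
PIs = {--10, -01-, -1-0, 0--0, 0-1-, 00--, 110-}
Coverage chart:
  m0: 0--0,00--
  m1: 00-- ←essential
  m2: --10,-01-,0--0,0-1-,00--
  m3: -01-,0-1-,00--
  m4: -1-0,0--0
  m6: --10,-1-0,0--0,0-1-
  m7: 0-1- ←essential
  m10: --10,-01-
  m11: -01- ←essential
  m12: -1-0,110-
  m13: 110- ←essential
  m14: --10,-1-0
Essential: -01-, 0-1-, 00--, 110-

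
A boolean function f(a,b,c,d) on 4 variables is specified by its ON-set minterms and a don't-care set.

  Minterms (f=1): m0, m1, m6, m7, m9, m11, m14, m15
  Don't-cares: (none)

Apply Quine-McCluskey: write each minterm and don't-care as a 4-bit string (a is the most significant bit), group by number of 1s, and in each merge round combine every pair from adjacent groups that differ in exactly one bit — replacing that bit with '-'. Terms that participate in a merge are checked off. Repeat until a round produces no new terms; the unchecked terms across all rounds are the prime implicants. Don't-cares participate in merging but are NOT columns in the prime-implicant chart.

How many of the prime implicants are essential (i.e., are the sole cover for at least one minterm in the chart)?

Round 0: 0000✓ 0001✓ 0110✓ 0111✓ 1001✓ 1011✓ 1110✓ 1111✓
Round 1: -001 -110✓ -111✓ 000- 011-✓ 1-11 10-1 111-✓
Round 2: -11-
PIs = {-001, -11-, 000-, 1-11, 10-1}
Coverage chart:
  m0: 000- ←essential
  m1: -001,000-
  m6: -11- ←essential
  m7: -11- ←essential
  m9: -001,10-1
  m11: 1-11,10-1
  m14: -11- ←essential
  m15: -11-,1-11
Essential: -11-, 000-

2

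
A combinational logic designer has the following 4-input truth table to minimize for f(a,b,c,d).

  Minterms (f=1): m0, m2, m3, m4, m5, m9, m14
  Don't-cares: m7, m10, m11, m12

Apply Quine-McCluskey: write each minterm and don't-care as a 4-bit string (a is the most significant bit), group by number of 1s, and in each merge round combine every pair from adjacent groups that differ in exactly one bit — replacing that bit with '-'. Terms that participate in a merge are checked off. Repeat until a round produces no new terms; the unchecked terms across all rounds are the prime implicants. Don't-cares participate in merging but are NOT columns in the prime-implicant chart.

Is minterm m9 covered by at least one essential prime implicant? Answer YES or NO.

YES

size-2^0 implicants → 0000(✓)  0010(✓)  0011(✓)  0100(✓)  0101(✓)  0111(✓)  1001(✓)  1010(✓)  1011(✓)  1100(✓)  1110(✓)
size-2^1 implicants → -010(✓)  -011(✓)  -100  0-00  0-11  00-0  001-(✓)  01-1  010-  1-10  10-1  101-(✓)  11-0
size-2^2 implicants → -01-
Unchecked terms (primes): -01-, -100, 0-00, 0-11, 00-0, 01-1, 010-, 1-10, 10-1, 11-0
Minterm coverage:
  m0 ⊆ 0-00,00-0
  m2 ⊆ -01-,00-0
  m3 ⊆ -01-,0-11
  m4 ⊆ -100,0-00,010-
  m5 ⊆ 01-1,010-
  m9 ⊆ 10-1 [E]
  m14 ⊆ 1-10,11-0
E = {10-1}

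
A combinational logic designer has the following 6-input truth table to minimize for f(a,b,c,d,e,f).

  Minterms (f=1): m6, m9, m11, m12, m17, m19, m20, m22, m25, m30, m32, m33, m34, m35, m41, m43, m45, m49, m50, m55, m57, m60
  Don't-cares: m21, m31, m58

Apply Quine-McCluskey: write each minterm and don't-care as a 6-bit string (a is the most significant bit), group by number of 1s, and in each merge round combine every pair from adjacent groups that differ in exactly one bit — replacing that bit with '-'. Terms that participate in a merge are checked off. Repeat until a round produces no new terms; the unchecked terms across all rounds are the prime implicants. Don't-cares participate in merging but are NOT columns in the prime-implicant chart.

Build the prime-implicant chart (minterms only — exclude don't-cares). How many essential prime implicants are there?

8

Round 0: 000110✓ 001001✓ 001011✓ 001100 010001✓ 010011✓ 010100✓ 010101✓ 010110✓ 011001✓ 011110✓ 011111✓ 100000✓ 100001✓ 100010✓ 100011✓ 101001✓ 101011✓ 101101✓ 110001✓ 110010✓ 110111 111001✓ 111010✓ 111100
Round 1: -01001✓ -01011✓ -10001✓ -11001✓ 0-0110 0-1001✓ 0010-1✓ 01-001✓ 01-110 010-01 0100-1 0101-0 01010- 01111- 1-0001✓ 1-0010 1-1001✓ 10-001✓ 10-011✓ 1000-0✓ 1000-1✓ 10000-✓ 10001-✓ 101-01 1010-1✓ 11-001✓ 11-010
Round 2: --1001 -010-1 -1-001 1--001 10-0-1 1000--
PIs = {--1001, -010-1, -1-001, 0-0110, 001100, 01-110, 010-01, 0100-1, 0101-0, 01010-, 01111-, 1--001, 1-0010, 10-0-1, 1000--, 101-01, 11-010, 110111, 111100}
Coverage chart:
  m6: 0-0110 ←essential
  m9: --1001,-010-1
  m11: -010-1 ←essential
  m12: 001100 ←essential
  m17: -1-001,010-01,0100-1
  m19: 0100-1 ←essential
  m20: 0101-0,01010-
  m22: 0-0110,01-110,0101-0
  m25: --1001,-1-001
  m30: 01-110,01111-
  m32: 1000-- ←essential
  m33: 1--001,10-0-1,1000--
  m34: 1-0010,1000--
  m35: 10-0-1,1000--
  m41: --1001,-010-1,1--001,10-0-1,101-01
  m43: -010-1,10-0-1
  m45: 101-01 ←essential
  m49: -1-001,1--001
  m50: 1-0010,11-010
  m55: 110111 ←essential
  m57: --1001,-1-001,1--001
  m60: 111100 ←essential
Essential: -010-1, 0-0110, 001100, 0100-1, 1000--, 101-01, 110111, 111100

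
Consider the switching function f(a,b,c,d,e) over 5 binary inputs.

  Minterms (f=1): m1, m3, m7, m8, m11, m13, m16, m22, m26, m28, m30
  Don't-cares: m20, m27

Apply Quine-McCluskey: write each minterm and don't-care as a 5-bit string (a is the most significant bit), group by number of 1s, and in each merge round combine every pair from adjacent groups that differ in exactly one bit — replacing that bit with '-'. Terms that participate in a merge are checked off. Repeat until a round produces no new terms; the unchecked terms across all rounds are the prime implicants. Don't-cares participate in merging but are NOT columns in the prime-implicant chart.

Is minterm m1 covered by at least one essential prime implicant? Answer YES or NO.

YES

Round 0: 00001✓ 00011✓ 00111✓ 01000 01011✓ 01101 10000✓ 10100✓ 10110✓ 11010✓ 11011✓ 11100✓ 11110✓
Round 1: -1011 0-011 00-11 000-1 1-100✓ 1-110✓ 10-00 101-0✓ 11-10 1101- 111-0✓
Round 2: 1-1-0
PIs = {-1011, 0-011, 00-11, 000-1, 01000, 01101, 1-1-0, 10-00, 11-10, 1101-}
Coverage chart:
  m1: 000-1 ←essential
  m3: 0-011,00-11,000-1
  m7: 00-11 ←essential
  m8: 01000 ←essential
  m11: -1011,0-011
  m13: 01101 ←essential
  m16: 10-00 ←essential
  m22: 1-1-0 ←essential
  m26: 11-10,1101-
  m28: 1-1-0 ←essential
  m30: 1-1-0,11-10
Essential: 00-11, 000-1, 01000, 01101, 1-1-0, 10-00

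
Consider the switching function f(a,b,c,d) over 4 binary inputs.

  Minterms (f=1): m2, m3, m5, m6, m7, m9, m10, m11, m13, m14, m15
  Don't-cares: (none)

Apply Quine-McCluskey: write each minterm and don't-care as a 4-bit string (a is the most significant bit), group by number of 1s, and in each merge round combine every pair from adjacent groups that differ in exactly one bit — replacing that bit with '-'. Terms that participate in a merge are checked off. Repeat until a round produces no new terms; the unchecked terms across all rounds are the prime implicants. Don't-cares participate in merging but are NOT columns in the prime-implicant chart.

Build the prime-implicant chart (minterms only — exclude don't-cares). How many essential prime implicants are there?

3

Round 0: 0010✓ 0011✓ 0101✓ 0110✓ 0111✓ 1001✓ 1010✓ 1011✓ 1101✓ 1110✓ 1111✓
Round 1: -010✓ -011✓ -101✓ -110✓ -111✓ 0-10✓ 0-11✓ 001-✓ 01-1✓ 011-✓ 1-01✓ 1-10✓ 1-11✓ 10-1✓ 101-✓ 11-1✓ 111-✓
Round 2: --10✓ --11✓ -01-✓ -1-1 -11-✓ 0-1-✓ 1--1 1-1-✓
Round 3: --1-
PIs = {--1-, -1-1, 1--1}
Coverage chart:
  m2: --1- ←essential
  m3: --1- ←essential
  m5: -1-1 ←essential
  m6: --1- ←essential
  m7: --1-,-1-1
  m9: 1--1 ←essential
  m10: --1- ←essential
  m11: --1-,1--1
  m13: -1-1,1--1
  m14: --1- ←essential
  m15: --1-,-1-1,1--1
Essential: --1-, -1-1, 1--1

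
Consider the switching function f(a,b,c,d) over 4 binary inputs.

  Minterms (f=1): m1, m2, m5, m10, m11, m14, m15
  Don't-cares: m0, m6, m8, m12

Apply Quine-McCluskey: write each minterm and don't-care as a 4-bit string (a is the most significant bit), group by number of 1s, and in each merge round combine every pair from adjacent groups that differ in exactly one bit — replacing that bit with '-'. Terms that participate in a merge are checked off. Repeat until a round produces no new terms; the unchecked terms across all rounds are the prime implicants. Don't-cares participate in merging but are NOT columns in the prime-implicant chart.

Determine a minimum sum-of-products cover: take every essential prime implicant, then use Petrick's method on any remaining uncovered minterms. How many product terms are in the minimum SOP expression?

3

[col 0] 0000*, 0001*, 0010*, 0101*, 0110*, 1000*, 1010*, 1011*, 1100*, 1110*, 1111*
[col 1] -000*, -010*, -110*, 0-01, 0-10*, 00-0*, 000-, 1-00*, 1-10*, 1-11*, 10-0*, 101-*, 11-0*, 111-*
[col 2] --10, -0-0, 1--0, 1-1-
Prime implicants: --10, -0-0, 0-01, 000-, 1--0, 1-1-
PI chart (minterm → PIs covering it):
  1 | 0-01,000-
  2 | --10,-0-0
  5 | 0-01  (sole → essential)
  10 | --10,-0-0,1--0,1-1-
  11 | 1-1-  (sole → essential)
  14 | --10,1--0,1-1-
  15 | 1-1-  (sole → essential)
Essential prime implicants: 0-01, 1-1-
Petrick residual → --10
Minimum SOP uses 3 PIs: cd' + a'c'd + ac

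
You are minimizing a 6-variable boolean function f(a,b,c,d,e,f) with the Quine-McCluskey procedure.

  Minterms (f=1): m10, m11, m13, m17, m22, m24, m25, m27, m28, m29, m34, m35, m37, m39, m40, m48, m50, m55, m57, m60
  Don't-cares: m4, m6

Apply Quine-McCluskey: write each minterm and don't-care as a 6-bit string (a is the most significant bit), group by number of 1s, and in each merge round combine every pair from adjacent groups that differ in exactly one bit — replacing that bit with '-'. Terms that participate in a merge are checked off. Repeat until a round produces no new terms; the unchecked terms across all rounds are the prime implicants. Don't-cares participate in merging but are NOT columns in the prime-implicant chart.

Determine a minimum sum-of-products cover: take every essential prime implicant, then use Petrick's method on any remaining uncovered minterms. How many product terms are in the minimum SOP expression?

size-2^0 implicants → 000100(✓)  000110(✓)  001010(✓)  001011(✓)  001101(✓)  010001(✓)  010110(✓)  011000(✓)  011001(✓)  011011(✓)  011100(✓)  011101(✓)  100010(✓)  100011(✓)  100101(✓)  100111(✓)  101000  110000(✓)  110010(✓)  110111(✓)  111001(✓)  111100(✓)
size-2^1 implicants → -11001  -11100  0-0110  0-1011  0-1101  0001-0  00101-  01-001  011-00(✓)  011-01(✓)  0110-1  01100-(✓)  01110-(✓)  1-0010  1-0111  100-11  10001-  1001-1  1100-0
size-2^2 implicants → 011-0-
Unchecked terms (primes): -11001, -11100, 0-0110, 0-1011, 0-1101, 0001-0, 00101-, 01-001, 011-0-, 0110-1, 1-0010, 1-0111, 100-11, 10001-, 1001-1, 101000, 1100-0
Minterm coverage:
  m10 ⊆ 00101- [E]
  m11 ⊆ 0-1011,00101-
  m13 ⊆ 0-1101 [E]
  m17 ⊆ 01-001 [E]
  m22 ⊆ 0-0110 [E]
  m24 ⊆ 011-0- [E]
  m25 ⊆ -11001,01-001,011-0-,0110-1
  m27 ⊆ 0-1011,0110-1
  m28 ⊆ -11100,011-0-
  m29 ⊆ 0-1101,011-0-
  m34 ⊆ 1-0010,10001-
  m35 ⊆ 100-11,10001-
  m37 ⊆ 1001-1 [E]
  m39 ⊆ 1-0111,100-11,1001-1
  m40 ⊆ 101000 [E]
  m48 ⊆ 1100-0 [E]
  m50 ⊆ 1-0010,1100-0
  m55 ⊆ 1-0111 [E]
  m57 ⊆ -11001 [E]
  m60 ⊆ -11100 [E]
E = {-11001, -11100, 0-0110, 0-1101, 00101-, 01-001, 011-0-, 1-0111, 1001-1, 101000, 1100-0}
Petrick residual → 0-1011, 10001-
Cover = bcd'e'f + bcde'f' + a'c'def' + a'cd'ef + a'cde'f + a'b'cd'e + a'bd'e'f + a'bce' + ac'def + ab'c'd'e + ab'c'df + ab'cd'e'f' + abc'd'f'  |cover|=13

13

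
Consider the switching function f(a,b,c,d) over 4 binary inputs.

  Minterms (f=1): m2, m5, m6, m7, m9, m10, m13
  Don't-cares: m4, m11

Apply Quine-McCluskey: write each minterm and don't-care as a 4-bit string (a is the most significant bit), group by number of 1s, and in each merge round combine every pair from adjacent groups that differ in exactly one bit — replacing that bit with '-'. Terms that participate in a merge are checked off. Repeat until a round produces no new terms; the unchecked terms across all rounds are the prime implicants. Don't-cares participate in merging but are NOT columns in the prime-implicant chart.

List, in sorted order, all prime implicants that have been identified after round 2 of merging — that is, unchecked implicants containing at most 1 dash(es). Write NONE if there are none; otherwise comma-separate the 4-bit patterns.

[col 0] 0010*, 0100*, 0101*, 0110*, 0111*, 1001*, 1010*, 1011*, 1101*
[col 1] -010, -101, 0-10, 01-0*, 01-1*, 010-*, 011-*, 1-01, 10-1, 101-
[col 2] 01--
Prime implicants: -010, -101, 0-10, 01--, 1-01, 10-1, 101-

-010, -101, 0-10, 1-01, 10-1, 101-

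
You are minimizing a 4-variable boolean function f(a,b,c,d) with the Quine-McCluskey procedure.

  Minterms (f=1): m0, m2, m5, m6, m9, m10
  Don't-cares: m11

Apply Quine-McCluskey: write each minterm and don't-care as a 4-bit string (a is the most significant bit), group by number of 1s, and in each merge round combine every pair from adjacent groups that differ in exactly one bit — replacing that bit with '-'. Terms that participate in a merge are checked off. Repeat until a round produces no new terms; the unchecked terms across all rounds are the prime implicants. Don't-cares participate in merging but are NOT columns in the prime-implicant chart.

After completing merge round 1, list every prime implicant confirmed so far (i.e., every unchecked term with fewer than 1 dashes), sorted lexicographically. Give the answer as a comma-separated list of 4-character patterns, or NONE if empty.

size-2^0 implicants → 0000(✓)  0010(✓)  0101  0110(✓)  1001(✓)  1010(✓)  1011(✓)
size-2^1 implicants → -010  0-10  00-0  10-1  101-
Unchecked terms (primes): -010, 0-10, 00-0, 0101, 10-1, 101-

0101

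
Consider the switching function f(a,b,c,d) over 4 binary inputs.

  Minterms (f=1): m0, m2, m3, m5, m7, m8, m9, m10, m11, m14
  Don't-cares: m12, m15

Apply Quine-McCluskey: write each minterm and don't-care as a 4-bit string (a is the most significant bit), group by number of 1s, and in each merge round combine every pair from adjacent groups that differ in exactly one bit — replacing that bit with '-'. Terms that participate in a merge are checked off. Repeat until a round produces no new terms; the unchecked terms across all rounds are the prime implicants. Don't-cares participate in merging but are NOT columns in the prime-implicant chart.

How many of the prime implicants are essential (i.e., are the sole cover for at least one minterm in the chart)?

Round 0: 0000✓ 0010✓ 0011✓ 0101✓ 0111✓ 1000✓ 1001✓ 1010✓ 1011✓ 1100✓ 1110✓ 1111✓
Round 1: -000✓ -010✓ -011✓ -111✓ 0-11✓ 00-0✓ 001-✓ 01-1 1-00✓ 1-10✓ 1-11✓ 10-0✓ 10-1✓ 100-✓ 101-✓ 11-0✓ 111-✓
Round 2: --11 -0-0 -01- 1--0 1-1- 10--
PIs = {--11, -0-0, -01-, 01-1, 1--0, 1-1-, 10--}
Coverage chart:
  m0: -0-0 ←essential
  m2: -0-0,-01-
  m3: --11,-01-
  m5: 01-1 ←essential
  m7: --11,01-1
  m8: -0-0,1--0,10--
  m9: 10-- ←essential
  m10: -0-0,-01-,1--0,1-1-,10--
  m11: --11,-01-,1-1-,10--
  m14: 1--0,1-1-
Essential: -0-0, 01-1, 10--

3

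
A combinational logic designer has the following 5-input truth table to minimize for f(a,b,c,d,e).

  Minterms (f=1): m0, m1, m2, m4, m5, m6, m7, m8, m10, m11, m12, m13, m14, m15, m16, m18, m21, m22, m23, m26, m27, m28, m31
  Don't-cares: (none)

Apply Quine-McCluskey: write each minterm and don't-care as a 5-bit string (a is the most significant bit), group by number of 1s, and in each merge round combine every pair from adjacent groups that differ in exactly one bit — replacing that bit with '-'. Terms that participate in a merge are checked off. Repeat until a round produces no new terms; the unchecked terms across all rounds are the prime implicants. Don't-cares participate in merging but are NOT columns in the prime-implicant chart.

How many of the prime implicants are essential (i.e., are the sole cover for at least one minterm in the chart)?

6

[col 0] 00000*, 00001*, 00010*, 00100*, 00101*, 00110*, 00111*, 01000*, 01010*, 01011*, 01100*, 01101*, 01110*, 01111*, 10000*, 10010*, 10101*, 10110*, 10111*, 11010*, 11011*, 11100*, 11111*
[col 1] -0000*, -0010*, -0101*, -0110*, -0111*, -1010*, -1011*, -1100, -1111*, 0-000*, 0-010*, 0-100*, 0-101*, 0-110*, 0-111*, 00-00*, 00-01*, 00-10*, 000-0*, 0000-*, 001-0*, 001-1*, 0010-*, 0011-*, 01-00*, 01-10*, 01-11*, 010-0*, 0101-*, 011-0*, 011-1*, 0110-*, 0111-*, 1-010*, 1-111*, 10-10*, 100-0*, 101-1*, 1011-*, 11-11*, 1101-*
[col 2] --010, --111, -0-10, -00-0, -01-1, -011-, -1-11, -101-, 0--00*, 0--10*, 0-0-0*, 0-1-0*, 0-1-1*, 0-10-*, 0-11-*, 00--0*, 00-0-, 001--*, 01--0*, 01-1-, 011--*
[col 3] 0---0, 0-1--
Prime implicants: --010, --111, -0-10, -00-0, -01-1, -011-, -1-11, -101-, -1100, 0---0, 0-1--, 00-0-, 01-1-
PI chart (minterm → PIs covering it):
  0 | -00-0,0---0,00-0-
  1 | 00-0-  (sole → essential)
  2 | --010,-0-10,-00-0,0---0
  4 | 0---0,0-1--,00-0-
  5 | -01-1,0-1--,00-0-
  6 | -0-10,-011-,0---0,0-1--
  7 | --111,-01-1,-011-,0-1--
  8 | 0---0  (sole → essential)
  10 | --010,-101-,0---0,01-1-
  11 | -1-11,-101-,01-1-
  12 | -1100,0---0,0-1--
  13 | 0-1--  (sole → essential)
  14 | 0---0,0-1--,01-1-
  15 | --111,-1-11,0-1--,01-1-
  16 | -00-0  (sole → essential)
  18 | --010,-0-10,-00-0
  21 | -01-1  (sole → essential)
  22 | -0-10,-011-
  23 | --111,-01-1,-011-
  26 | --010,-101-
  27 | -1-11,-101-
  28 | -1100  (sole → essential)
  31 | --111,-1-11
Essential prime implicants: -00-0, -01-1, -1100, 0---0, 0-1--, 00-0-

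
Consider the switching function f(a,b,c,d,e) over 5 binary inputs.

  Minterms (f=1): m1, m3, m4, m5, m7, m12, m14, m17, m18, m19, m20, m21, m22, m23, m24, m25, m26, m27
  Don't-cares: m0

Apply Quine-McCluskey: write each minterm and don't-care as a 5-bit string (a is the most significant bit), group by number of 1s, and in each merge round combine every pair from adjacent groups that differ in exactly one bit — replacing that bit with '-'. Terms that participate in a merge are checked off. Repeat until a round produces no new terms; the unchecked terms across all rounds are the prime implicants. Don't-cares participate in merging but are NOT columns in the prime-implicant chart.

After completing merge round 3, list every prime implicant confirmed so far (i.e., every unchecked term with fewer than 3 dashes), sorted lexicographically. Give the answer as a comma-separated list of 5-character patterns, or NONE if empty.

-010-, 0-100, 00-0-, 011-0, 1-0-1, 1-01-, 10-1-, 101--, 110--

size-2^0 implicants → 00000(✓)  00001(✓)  00011(✓)  00100(✓)  00101(✓)  00111(✓)  01100(✓)  01110(✓)  10001(✓)  10010(✓)  10011(✓)  10100(✓)  10101(✓)  10110(✓)  10111(✓)  11000(✓)  11001(✓)  11010(✓)  11011(✓)
size-2^1 implicants → -0001(✓)  -0011(✓)  -0100(✓)  -0101(✓)  -0111(✓)  0-100  00-00(✓)  00-01(✓)  00-11(✓)  000-1(✓)  0000-(✓)  001-1(✓)  0010-(✓)  011-0  1-001(✓)  1-010(✓)  1-011(✓)  10-01(✓)  10-10(✓)  10-11(✓)  100-1(✓)  1001-(✓)  101-0(✓)  101-1(✓)  1010-(✓)  1011-(✓)  110-0(✓)  110-1(✓)  1100-(✓)  1101-(✓)
size-2^2 implicants → -0-01(✓)  -0-11(✓)  -00-1(✓)  -01-1(✓)  -010-  00--1(✓)  00-0-  1-0-1  1-01-  10--1(✓)  10-1-  101--  110--
size-2^3 implicants → -0--1
Unchecked terms (primes): -0--1, -010-, 0-100, 00-0-, 011-0, 1-0-1, 1-01-, 10-1-, 101--, 110--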